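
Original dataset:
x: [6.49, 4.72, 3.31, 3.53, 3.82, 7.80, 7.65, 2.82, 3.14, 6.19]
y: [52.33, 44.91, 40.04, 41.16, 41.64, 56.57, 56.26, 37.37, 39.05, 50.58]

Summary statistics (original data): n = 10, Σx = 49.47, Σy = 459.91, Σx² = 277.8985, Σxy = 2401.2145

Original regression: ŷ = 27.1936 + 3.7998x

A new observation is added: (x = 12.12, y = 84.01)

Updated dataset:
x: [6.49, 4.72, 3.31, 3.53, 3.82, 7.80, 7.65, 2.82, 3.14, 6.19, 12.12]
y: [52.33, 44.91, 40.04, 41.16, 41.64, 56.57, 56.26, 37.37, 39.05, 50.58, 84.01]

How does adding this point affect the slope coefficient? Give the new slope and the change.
The slope changes from 3.7998 to 4.6777 (change of +0.8779, or +23.1%).

x = 12.12 lies well outside the original x-range [2.82, 7.80] (x̄ ≈ 4.95), so this observation has high leverage and can move the slope substantially.

Step 1: Update the sums with the new point (n goes from 10 to 11)
Σx  = 49.47 + 12.12 = 61.59
Σy  = 459.91 + 84.01 = 543.92
Σx² = 277.8985 + 12.12² = 277.8985 + 146.8944 = 424.7929
Σxy = 2401.2145 + 12.12×84.01 = 2401.2145 + 1018.2012 = 3419.4157

Step 2: Recompute the slope with b₁ = (nΣxy − ΣxΣy) / (nΣx² − (Σx)²)
Numerator   = 11×3419.4157 − 61.59×543.92 = 37613.5727 − 33500.0328 = 4113.5399
Denominator = 11×424.7929 − 61.59² = 4672.7219 − 3793.3281 = 879.3938
b₁(new) = 4113.5399 / 879.3938 = 4.6777

(Same formula on the original sums: (10×2401.2145 − 49.47×459.91) / (10×277.8985 − 49.47²) = 1260.3973 / 331.7041 = 3.7998, matching the given fit.)

Step 3: Change in slope
Δβ₁ = 4.6777 − 3.7998 = +0.8779
Relative change = +0.8779 / 3.7998 × 100% = +23.1%
→ the slope increases when the point is added.

A high-leverage point only changes the slope if it is off the original line; here y = 84.01 is above the original trend, so the slope increases.
In practice: refit with and without it and report both if conclusions differ; check such a point for data-entry or measurement error.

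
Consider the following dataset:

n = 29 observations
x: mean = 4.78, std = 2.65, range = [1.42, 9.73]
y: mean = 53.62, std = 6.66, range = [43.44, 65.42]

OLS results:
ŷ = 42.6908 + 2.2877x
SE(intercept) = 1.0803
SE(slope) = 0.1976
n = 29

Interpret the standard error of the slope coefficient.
SE(β̂₁) = 0.1976 is the estimated standard deviation of the slope estimate across repeated samples; relative to β̂₁ = 2.2877 that is 8.6%, a precise estimate.

What SE measures:
- The standard error quantifies the sampling variability of the coefficient estimate
- It is the estimated standard deviation of β̂₁ across hypothetical repeated samples of the same size
- Smaller SE → more precise estimate

Relative precision:
- SE / |β̂₁| = 0.1976 / 2.2877 = 8.6%
- Rule of thumb (under 20%: precise; 20% to under 50%: moderately precise; 50% or more: imprecise) → precise

Link to the t-test: t = β̂₁ / SE(β̂₁) = 2.2877 / 0.1976 = 11.5774, the statistic for H₀: β₁ = 0.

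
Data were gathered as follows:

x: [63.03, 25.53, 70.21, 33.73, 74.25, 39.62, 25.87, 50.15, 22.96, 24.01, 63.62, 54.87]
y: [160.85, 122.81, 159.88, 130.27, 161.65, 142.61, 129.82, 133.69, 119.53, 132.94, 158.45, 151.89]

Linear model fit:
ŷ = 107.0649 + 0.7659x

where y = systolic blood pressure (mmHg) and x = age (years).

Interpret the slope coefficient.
For each additional year of age, predicted blood pressure increases by approximately 0.7659 mmHg.

The slope β₁ = 0.7659 gives the rate at which the fitted blood pressure changes with age.

Interpretation:
- Age up by 1 year → predicted blood pressure increases by 0.7659 mmHg
- The effect is assumed constant over the observed range of x (linearity)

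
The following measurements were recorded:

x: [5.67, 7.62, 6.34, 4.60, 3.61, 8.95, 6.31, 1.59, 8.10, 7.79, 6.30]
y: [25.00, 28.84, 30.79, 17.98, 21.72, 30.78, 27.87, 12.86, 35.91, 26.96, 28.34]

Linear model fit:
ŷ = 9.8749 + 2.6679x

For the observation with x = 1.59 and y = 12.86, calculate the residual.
Residual = -1.2569

The residual is the difference between the actual value and the predicted value:

Residual = y - ŷ

Step 1: Calculate predicted value
ŷ = 9.8749 + 2.6679 × 1.59
ŷ = 14.1169

Step 2: Calculate residual
Residual = 12.86 - 14.1169
Residual = -1.2569

Interpretation: the model overestimates the actual value by 1.2569 at this point (negative residual → observation lies below the fitted line).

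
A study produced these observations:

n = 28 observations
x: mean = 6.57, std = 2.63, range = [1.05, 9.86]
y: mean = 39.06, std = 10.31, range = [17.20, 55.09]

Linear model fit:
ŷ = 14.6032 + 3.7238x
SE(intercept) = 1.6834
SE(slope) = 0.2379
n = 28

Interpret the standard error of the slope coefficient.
SE(slope) = 0.2379 measures the uncertainty in the estimated slope. The coefficient is estimated precisely (SE/|β̂₁| = 6.4%).

SE(β̂₁) = 0.2379 says: if we drew many samples of n = 28 from the same population and refit each time, the fitted slopes would scatter with a standard deviation of roughly 0.2379 around the true β₁.

Relative precision:
- SE / |β̂₁| = 0.2379 / 3.7238 = 6.4%
- Rule of thumb (under 20%: precise; 20% to under 50%: moderately precise; 50% or more: imprecise) → precise

Link to interval estimation: a confidence interval for β₁ is β̂₁ ± t* × 0.2379, so SE sets the half-width per unit of t*.

What drives SE(β̂₁): more residual scatter → larger SE.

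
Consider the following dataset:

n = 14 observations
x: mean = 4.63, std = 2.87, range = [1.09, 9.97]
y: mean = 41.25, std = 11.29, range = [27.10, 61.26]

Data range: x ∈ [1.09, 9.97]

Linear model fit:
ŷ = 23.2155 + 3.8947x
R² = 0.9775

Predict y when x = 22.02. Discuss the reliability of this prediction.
ŷ = 108.9768, but this is extrapolation (above the data range [1.09, 9.97]) and may be unreliable.

Prediction calculation:
ŷ = 23.2155 + 3.8947 × 22.02
ŷ = 108.9768

Reliability:
- Data range: x ∈ [1.09, 9.97]
- Prediction point: x = 22.02 is 12.05 units above the observed range → this is EXTRAPOLATION, not interpolation

Why that matters here:
- R² describes fit only over the sampled x values; it says nothing about behaviour beyond them
- Real relationships often flatten, saturate, or turn nonlinear at extremes
- The standard error of prediction grows with (x − x̄)², and x = 22.02 is far from x̄ = 4.63

Report the number if required, but flag clearly that it is an extrapolation.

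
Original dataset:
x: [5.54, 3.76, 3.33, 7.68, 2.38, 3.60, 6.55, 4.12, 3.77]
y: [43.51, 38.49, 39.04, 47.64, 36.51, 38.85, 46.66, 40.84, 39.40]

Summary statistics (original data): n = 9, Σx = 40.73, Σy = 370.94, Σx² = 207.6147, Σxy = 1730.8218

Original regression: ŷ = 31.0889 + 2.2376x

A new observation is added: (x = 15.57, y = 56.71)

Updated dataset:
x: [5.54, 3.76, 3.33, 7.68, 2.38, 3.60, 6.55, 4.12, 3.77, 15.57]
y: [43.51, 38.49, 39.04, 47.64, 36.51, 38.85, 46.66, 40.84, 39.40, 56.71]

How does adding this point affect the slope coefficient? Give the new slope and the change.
New slope β₁ = 1.5490 versus 2.2376 before: a change of -0.6886 (-30.8%).

x = 15.57 lies well outside the original x-range [2.38, 7.68] (x̄ ≈ 4.53), so this observation has high leverage and can move the slope substantially.

Step 1: Update the sums with the new point (n goes from 9 to 10)
Σx  = 40.73 + 15.57 = 56.30
Σy  = 370.94 + 56.71 = 427.65
Σx² = 207.6147 + 15.57² = 207.6147 + 242.4249 = 450.0396
Σxy = 1730.8218 + 15.57×56.71 = 1730.8218 + 882.9747 = 2613.7965

Step 2: Recompute the slope with b₁ = (nΣxy − ΣxΣy) / (nΣx² − (Σx)²)
Numerator   = 10×2613.7965 − 56.30×427.65 = 26137.9650 − 24076.6950 = 2061.2700
Denominator = 10×450.0396 − 56.30² = 4500.3960 − 3169.6900 = 1330.7060
b₁(new) = 2061.2700 / 1330.7060 = 1.5490

(Same formula on the original sums: (9×1730.8218 − 40.73×370.94) / (9×207.6147 − 40.73²) = 469.0100 / 209.5994 = 2.2376, matching the given fit.)

Step 3: Change in slope
Δβ₁ = 1.5490 − 2.2376 = -0.6886
Relative change = -0.6886 / 2.2376 × 100% = -30.8%
→ the slope decreases when the point is added.

A high-leverage point only changes the slope if it is off the original line; here y = 56.71 is below the original trend, so the slope decreases.
In practice: examine leverage (hᵢ) and Cook's distance rather than deleting it automatically; refit with and without it and report both if conclusions differ.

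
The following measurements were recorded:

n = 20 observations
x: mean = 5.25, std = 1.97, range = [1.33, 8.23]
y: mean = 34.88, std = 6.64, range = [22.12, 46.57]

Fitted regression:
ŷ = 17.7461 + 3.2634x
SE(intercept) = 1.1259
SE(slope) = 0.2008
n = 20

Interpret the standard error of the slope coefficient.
SE(β̂₁) = 0.2008 is the estimated standard deviation of the slope estimate across repeated samples; relative to β̂₁ = 3.2634 that is 6.2%, a precise estimate.

SE(β̂₁) = 0.2008 says: if we drew many samples of n = 20 from the same population and refit each time, the fitted slopes would scatter with a standard deviation of roughly 0.2008 around the true β₁.

Relative precision:
- SE / |β̂₁| = 0.2008 / 3.2634 = 6.2%
- Rule of thumb (under 20%: precise; 20% to under 50%: moderately precise; 50% or more: imprecise) → precise

Rough 95% range (±2 SE): 3.2634 ± 0.4016 → (2.8618, 3.6650).

What drives SE(β̂₁): wider spread of x values → smaller SE.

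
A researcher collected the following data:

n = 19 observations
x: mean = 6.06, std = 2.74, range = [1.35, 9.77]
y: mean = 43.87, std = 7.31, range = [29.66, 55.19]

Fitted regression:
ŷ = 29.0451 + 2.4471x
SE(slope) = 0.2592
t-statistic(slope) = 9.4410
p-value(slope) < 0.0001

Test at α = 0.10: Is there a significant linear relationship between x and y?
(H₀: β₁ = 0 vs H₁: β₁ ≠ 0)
Reject H₀: p-value < 0.0001 < α = 0.10. The linear relationship is significant at the 10% level.

Hypothesis test for the slope coefficient:

H₀: β₁ = 0 (no linear relationship)
H₁: β₁ ≠ 0 (linear relationship exists)

Test statistic: t = β̂₁ / SE(β̂₁) = 2.4471 / 0.2592 = 9.4410

With df = 17, the two-sided p-value for |t| = 9.4410 is <0.0001.

Decision rule: reject H₀ if p-value < α.
p-value < 0.0001 < α = 0.10 → reject H₀.

Conclusion: the linear association between x and y is significant at the 10% level.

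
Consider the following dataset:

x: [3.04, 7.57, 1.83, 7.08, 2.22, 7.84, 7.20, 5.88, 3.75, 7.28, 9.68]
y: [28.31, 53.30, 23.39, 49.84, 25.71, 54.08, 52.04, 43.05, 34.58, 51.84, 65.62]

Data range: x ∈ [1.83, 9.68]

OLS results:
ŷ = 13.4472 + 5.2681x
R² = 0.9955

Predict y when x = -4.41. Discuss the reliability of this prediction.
ŷ = -9.7851 (extrapolation — x = -4.41 lies outside [1.83, 9.68], so reliability is low).

Prediction calculation:
ŷ = 13.4472 + 5.2681 × (-4.41)
ŷ = -9.7851

Reliability:
- Data range: x ∈ [1.83, 9.68]
- Prediction point: x = -4.41 is 6.24 units below the observed range → this is EXTRAPOLATION, not interpolation

Why that matters here:
- R² describes fit only over the sampled x values; it says nothing about behaviour beyond them
- The linear relationship may not hold outside the observed range
- Real relationships often flatten, saturate, or turn nonlinear at extremes

Report the number if required, but flag clearly that it is an extrapolation.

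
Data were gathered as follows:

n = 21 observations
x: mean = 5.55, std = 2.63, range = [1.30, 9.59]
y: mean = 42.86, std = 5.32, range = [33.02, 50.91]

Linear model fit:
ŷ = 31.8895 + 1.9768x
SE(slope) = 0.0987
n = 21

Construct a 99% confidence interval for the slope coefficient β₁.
The 99% CI for β₁ is (1.6944, 2.2592)

Confidence interval for the slope:

The 99% CI for β₁ is: β̂₁ ± t*(α/2, n-2) × SE(β̂₁)

Step 1: Find critical t-value
- Confidence level = 0.99
- Degrees of freedom = n - 2 = 21 - 2 = 19
- t*(α/2, 19) = 2.8609

Step 2: Calculate margin of error
Margin = 2.8609 × 0.0987 = 0.2824

Step 3: Construct interval
CI = 1.9768 ± 0.2824
CI = (1.6944, 2.2592)

Interpretation: We are 99% confident that the true slope β₁ lies between 1.6944 and 2.2592.
Both endpoints are positive, so the data support a genuinely positive slope at this confidence level.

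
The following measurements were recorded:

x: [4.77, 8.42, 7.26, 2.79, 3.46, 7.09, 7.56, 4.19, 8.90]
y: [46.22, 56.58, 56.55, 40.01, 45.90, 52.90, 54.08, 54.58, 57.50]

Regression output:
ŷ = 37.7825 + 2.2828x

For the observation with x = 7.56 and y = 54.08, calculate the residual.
Residual = -0.9605

The residual is the difference between the actual value and the predicted value:

Residual = y - ŷ

Step 1: Calculate predicted value
ŷ = 37.7825 + 2.2828 × 7.56
ŷ = 55.0405

Step 2: Calculate residual
Residual = 54.08 - 55.0405
Residual = -0.9605

Sign check: y < ŷ, so the point is below the line and the fit overestimates here.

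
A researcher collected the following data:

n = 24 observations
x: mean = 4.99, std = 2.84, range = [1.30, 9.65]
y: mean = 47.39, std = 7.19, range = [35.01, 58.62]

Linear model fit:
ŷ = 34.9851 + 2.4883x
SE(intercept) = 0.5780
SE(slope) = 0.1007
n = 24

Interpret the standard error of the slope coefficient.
The slope 2.4883 is pinned down to within about ±0.1007 (one SE) by these data — relative uncertainty 4.0%, i.e. precise.

What SE measures:
- The standard error quantifies the sampling variability of the coefficient estimate
- It is the estimated standard deviation of β̂₁ across hypothetical repeated samples of the same size
- Smaller SE → more precise estimate

Relative precision:
- SE / |β̂₁| = 0.1007 / 2.4883 = 4.0%
- Rule of thumb (under 20%: precise; 20% to under 50%: moderately precise; 50% or more: imprecise) → precise

Rough 95% range (±2 SE): 2.4883 ± 0.2014 → (2.2869, 2.6897).

What drives SE(β̂₁): more residual scatter → larger SE; wider spread of x values → smaller SE; larger n (here n = 24) → smaller SE.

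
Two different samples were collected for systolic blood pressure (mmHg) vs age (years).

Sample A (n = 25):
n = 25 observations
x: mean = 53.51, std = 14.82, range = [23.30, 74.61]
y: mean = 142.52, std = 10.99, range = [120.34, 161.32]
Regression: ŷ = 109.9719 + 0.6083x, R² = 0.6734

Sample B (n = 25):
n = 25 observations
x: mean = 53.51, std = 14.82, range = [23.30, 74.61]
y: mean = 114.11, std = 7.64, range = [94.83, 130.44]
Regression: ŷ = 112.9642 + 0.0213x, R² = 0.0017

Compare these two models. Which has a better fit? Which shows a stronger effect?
Model A has the better fit (R² = 0.6734 vs 0.0017). Model A shows the stronger effect (|β₁| = 0.6083 vs 0.0213).

Model Comparison:

Fit — compare R²:
- Model A: R² = 0.6734 → 67.34% of variance in blood pressure explained
- Model B: R² = 0.0017 → 0.17% of variance in blood pressure explained
- 0.6734 > 0.0017 → Model A has the better fit

Strength of effect — compare |β₁|:
- Model A: β₁ = 0.6083 → predicted blood pressure rises 0.6083 mmHg per additional year of age
- Model B: β₁ = 0.0213 → predicted blood pressure rises 0.0213 mmHg per additional year of age
- |0.6083| > |0.0213| → Model A shows the stronger marginal effect

Notes:
- The two samples could reflect different populations, time periods, or measurement quality.
- R² measures how tightly points cluster around the line; β₁ measures how steep the line is — they answer different questions.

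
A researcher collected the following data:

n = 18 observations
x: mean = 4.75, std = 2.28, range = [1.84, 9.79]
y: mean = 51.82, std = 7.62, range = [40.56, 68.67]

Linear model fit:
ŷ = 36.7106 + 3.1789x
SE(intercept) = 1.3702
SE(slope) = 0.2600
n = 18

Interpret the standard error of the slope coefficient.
SE(slope) = 0.2600 measures the uncertainty in the estimated slope. The coefficient is estimated precisely (SE/|β̂₁| = 8.2%).

SE(β̂₁) = 0.2600 says: if we drew many samples of n = 18 from the same population and refit each time, the fitted slopes would scatter with a standard deviation of roughly 0.2600 around the true β₁.

Relative precision:
- SE / |β̂₁| = 0.2600 / 3.1789 = 8.2%
- Rule of thumb (under 20%: precise; 20% to under 50%: moderately precise; 50% or more: imprecise) → precise

Link to interval estimation: a confidence interval for β₁ is β̂₁ ± t* × 0.2600, so SE sets the half-width per unit of t*.

What drives SE(β̂₁): larger n (here n = 18) → smaller SE; wider spread of x values → smaller SE.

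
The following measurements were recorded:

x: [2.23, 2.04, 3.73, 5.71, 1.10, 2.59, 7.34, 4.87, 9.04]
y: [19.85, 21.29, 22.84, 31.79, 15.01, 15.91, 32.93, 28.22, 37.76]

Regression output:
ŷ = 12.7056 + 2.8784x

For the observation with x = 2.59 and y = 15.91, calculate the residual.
Residual = -4.2507

The residual is the difference between the actual value and the predicted value:

Residual = y - ŷ

Step 1: Calculate predicted value
ŷ = 12.7056 + 2.8784 × 2.59
ŷ = 20.1607

Step 2: Calculate residual
Residual = 15.91 - 20.1607
Residual = -4.2507

The residual is negative, so the observed y = 15.91 sits below the regression line (the line overestimates it by 4.2507).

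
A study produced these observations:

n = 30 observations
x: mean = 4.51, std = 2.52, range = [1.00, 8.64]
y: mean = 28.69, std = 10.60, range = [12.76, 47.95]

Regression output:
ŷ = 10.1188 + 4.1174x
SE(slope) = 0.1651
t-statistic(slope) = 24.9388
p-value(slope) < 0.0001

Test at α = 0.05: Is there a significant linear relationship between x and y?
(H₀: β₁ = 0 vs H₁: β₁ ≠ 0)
p-value < 0.0001 < α = 0.05, so we reject H₀. The relationship is significant.

Hypothesis test for the slope coefficient:

H₀: β₁ = 0 (no linear relationship)
H₁: β₁ ≠ 0 (linear relationship exists)

Test statistic: t = β̂₁ / SE(β̂₁) = 4.1174 / 0.1651 = 24.9388

The p-value (<0.0001) is the probability, under H₀, of a t-statistic at least as extreme as |t| = 24.9388 (two-sided, df = n − 2 = 28).

Decision rule: reject H₀ if p-value < α.
p-value < 0.0001 < α = 0.05 → reject H₀.

There is sufficient evidence at the 5% significance level to conclude that a linear relationship exists between x and y.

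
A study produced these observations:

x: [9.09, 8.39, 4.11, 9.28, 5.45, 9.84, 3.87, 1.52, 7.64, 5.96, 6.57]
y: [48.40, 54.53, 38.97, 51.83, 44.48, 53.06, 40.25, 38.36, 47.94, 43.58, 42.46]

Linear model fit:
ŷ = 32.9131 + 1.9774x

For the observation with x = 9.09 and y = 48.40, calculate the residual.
Residual = -2.4877

The residual is the difference between the actual value and the predicted value:

Residual = y - ŷ

Step 1: Calculate predicted value
ŷ = 32.9131 + 1.9774 × 9.09
ŷ = 50.8877

Step 2: Calculate residual
Residual = 48.40 - 50.8877
Residual = -2.4877

Interpretation: the model overestimates the actual value by 2.4877 at this point (negative residual → observation lies below the fitted line).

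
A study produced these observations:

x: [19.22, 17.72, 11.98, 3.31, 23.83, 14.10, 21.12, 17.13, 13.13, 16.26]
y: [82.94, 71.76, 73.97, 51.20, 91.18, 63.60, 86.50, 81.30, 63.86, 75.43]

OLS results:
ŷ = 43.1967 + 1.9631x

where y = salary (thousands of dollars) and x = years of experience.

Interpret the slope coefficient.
An increase of one year in experience is associated with a 1.9631 thousand dollars increase in predicted salary.

The slope β₁ = 1.9631 gives the rate at which the fitted salary changes with experience.

Interpretation:
- Experience up by 1 year → predicted salary increases by 1.9631 thousand dollars
- This is a linear approximation: the same per-unit change is assumed across the whole observed x range

The intercept β₀ = 43.1967 is the predicted salary when experience = 0; since the smallest observed x is 3.31, this is an extrapolation and mainly anchors the line.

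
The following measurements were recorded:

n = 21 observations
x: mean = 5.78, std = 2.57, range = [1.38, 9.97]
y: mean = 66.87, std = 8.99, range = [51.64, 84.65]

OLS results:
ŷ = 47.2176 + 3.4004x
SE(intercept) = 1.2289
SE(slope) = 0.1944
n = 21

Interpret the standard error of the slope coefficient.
SE(β̂₁) = 0.1944 is the estimated standard deviation of the slope estimate across repeated samples; relative to β̂₁ = 3.4004 that is 5.7%, a precise estimate.

SE(β̂₁) = 0.1944 says: if we drew many samples of n = 21 from the same population and refit each time, the fitted slopes would scatter with a standard deviation of roughly 0.1944 around the true β₁.

Relative precision:
- SE / |β̂₁| = 0.1944 / 3.4004 = 5.7%
- Rule of thumb (under 20%: precise; 20% to under 50%: moderately precise; 50% or more: imprecise) → precise

Link to interval estimation: a confidence interval for β₁ is β̂₁ ± t* × 0.1944, so SE sets the half-width per unit of t*.

What drives SE(β̂₁): larger n (here n = 21) → smaller SE; more residual scatter → larger SE.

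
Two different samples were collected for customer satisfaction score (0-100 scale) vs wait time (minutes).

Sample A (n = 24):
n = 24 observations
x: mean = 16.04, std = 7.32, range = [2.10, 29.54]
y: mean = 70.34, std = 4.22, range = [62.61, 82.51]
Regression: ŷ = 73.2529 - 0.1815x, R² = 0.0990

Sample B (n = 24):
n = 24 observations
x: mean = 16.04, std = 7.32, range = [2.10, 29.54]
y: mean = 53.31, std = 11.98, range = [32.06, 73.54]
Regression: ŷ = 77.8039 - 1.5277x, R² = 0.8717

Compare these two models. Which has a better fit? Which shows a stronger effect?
Model B has the better fit (R² = 0.8717 vs 0.0990). Model B shows the stronger effect (|β₁| = 1.5277 vs 0.1815).

Model Comparison:

Fit — compare R²:
- Model A: R² = 0.0990 → 9.90% of variance in satisfaction score explained
- Model B: R² = 0.8717 → 87.17% of variance in satisfaction score explained
- 0.8717 > 0.0990 → Model B has the better fit

Which has the larger per-minute effect? (|β₁|)
- Model A: β₁ = -0.1815 → predicted satisfaction score falls 0.1815 points per additional minute of wait time
- Model B: β₁ = -1.5277 → predicted satisfaction score falls 1.5277 points per additional minute of wait time
- |-0.1815| < |-1.5277| → Model B shows the stronger marginal effect

Note: R² measures how tightly points cluster around the line; β₁ measures how steep the line is — they answer different questions.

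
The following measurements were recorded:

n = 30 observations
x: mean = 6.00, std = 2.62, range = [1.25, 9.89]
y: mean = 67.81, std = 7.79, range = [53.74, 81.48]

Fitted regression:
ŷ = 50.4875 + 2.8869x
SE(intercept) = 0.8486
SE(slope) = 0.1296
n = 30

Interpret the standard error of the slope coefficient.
SE(β̂₁) = 0.1296 is the estimated standard deviation of the slope estimate across repeated samples; relative to β̂₁ = 2.8869 that is 4.5%, a precise estimate.

What SE measures:
- The standard error quantifies the sampling variability of the coefficient estimate
- It is the estimated standard deviation of β̂₁ across hypothetical repeated samples of the same size
- Smaller SE → more precise estimate

Relative precision:
- SE / |β̂₁| = 0.1296 / 2.8869 = 4.5%
- Rule of thumb (under 20%: precise; 20% to under 50%: moderately precise; 50% or more: imprecise) → precise

Link to the t-test: t = β̂₁ / SE(β̂₁) = 2.8869 / 0.1296 = 22.2755, the statistic for H₀: β₁ = 0.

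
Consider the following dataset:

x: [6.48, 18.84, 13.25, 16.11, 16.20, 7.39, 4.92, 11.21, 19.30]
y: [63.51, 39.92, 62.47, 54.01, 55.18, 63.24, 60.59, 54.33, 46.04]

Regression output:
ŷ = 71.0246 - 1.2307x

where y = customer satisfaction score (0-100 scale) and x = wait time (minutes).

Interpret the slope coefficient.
For each additional minute of wait time, predicted satisfaction score decreases by approximately 1.2307 points.

β₁ = -1.2307 is the change in predicted satisfaction score (points) per additional minute of wait time.

Interpretation:
- Wait time up by 1 minute → predicted satisfaction score decreases by 1.2307 points
- The effect is assumed constant over the observed range of x (linearity)

(β₀ = 71.0246 is the fitted value at x = 0 and is not part of the slope interpretation.)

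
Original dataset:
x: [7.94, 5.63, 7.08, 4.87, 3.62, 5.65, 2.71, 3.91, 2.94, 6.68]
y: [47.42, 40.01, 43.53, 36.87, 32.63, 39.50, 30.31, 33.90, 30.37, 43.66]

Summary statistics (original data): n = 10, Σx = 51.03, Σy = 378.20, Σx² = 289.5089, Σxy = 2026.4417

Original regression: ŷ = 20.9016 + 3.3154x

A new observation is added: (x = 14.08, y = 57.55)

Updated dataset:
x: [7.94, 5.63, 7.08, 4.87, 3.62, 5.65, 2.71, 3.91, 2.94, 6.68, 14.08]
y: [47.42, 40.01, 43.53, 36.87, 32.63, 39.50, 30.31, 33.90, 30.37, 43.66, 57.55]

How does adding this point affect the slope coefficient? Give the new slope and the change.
Adding the point moves β₁ from 3.3154 to 2.5156, i.e. it decreases by 0.7998 (-24.1%).

x = 14.08 lies well outside the original x-range [2.71, 7.94] (x̄ ≈ 5.10), so this observation has high leverage and can move the slope substantially.

Step 1: Update the sums with the new point (n goes from 10 to 11)
Σx  = 51.03 + 14.08 = 65.11
Σy  = 378.20 + 57.55 = 435.75
Σx² = 289.5089 + 14.08² = 289.5089 + 198.2464 = 487.7553
Σxy = 2026.4417 + 14.08×57.55 = 2026.4417 + 810.3040 = 2836.7457

Step 2: Recompute the slope with b₁ = (nΣxy − ΣxΣy) / (nΣx² − (Σx)²)
Numerator   = 11×2836.7457 − 65.11×435.75 = 31204.2027 − 28371.6825 = 2832.5202
Denominator = 11×487.7553 − 65.11² = 5365.3083 − 4239.3121 = 1125.9962
b₁(new) = 2832.5202 / 1125.9962 = 2.5156

(Same formula on the original sums: (10×2026.4417 − 51.03×378.20) / (10×289.5089 − 51.03²) = 964.8710 / 291.0281 = 3.3154, matching the given fit.)

Step 3: Change in slope
Δβ₁ = 2.5156 − 3.3154 = -0.7998
Relative change = -0.7998 / 3.3154 × 100% = -24.1%
→ the slope decreases when the point is added.

Because the point sits below the extension of the original line at a high-leverage x, it tilts the fit down.
In practice: investigate whether it comes from the same population as the rest of the sample.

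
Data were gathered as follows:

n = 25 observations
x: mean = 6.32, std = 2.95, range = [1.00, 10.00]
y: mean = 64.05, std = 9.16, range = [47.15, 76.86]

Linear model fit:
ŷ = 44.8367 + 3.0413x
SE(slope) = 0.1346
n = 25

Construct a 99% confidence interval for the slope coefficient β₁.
The 99% CI for β₁ is (2.6634, 3.4192)

Confidence interval for the slope:

The 99% CI for β₁ is: β̂₁ ± t*(α/2, n-2) × SE(β̂₁)

Step 1: Find critical t-value
- Confidence level = 0.99
- Degrees of freedom = n - 2 = 25 - 2 = 23
- t*(α/2, 23) = 2.8073

Step 2: Calculate margin of error
Margin = 2.8073 × 0.1346 = 0.3779

Step 3: Construct interval
CI = 3.0413 ± 0.3779
CI = (2.6634, 3.4192)

Interpretation: intervals built this way capture the true β₁ in 99% of repeated samples; here the plausible range for the per-unit effect of x on y is 2.6634 to 3.4192.
Since 0 is outside the interval, a two-sided test at α = 0.01 would reject H₀: β₁ = 0.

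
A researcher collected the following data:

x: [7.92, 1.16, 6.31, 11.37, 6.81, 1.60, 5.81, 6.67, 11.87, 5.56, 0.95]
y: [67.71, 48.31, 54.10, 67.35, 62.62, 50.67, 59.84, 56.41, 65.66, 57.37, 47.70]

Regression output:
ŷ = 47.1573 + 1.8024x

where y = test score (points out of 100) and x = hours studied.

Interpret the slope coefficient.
An increase of one hour in study time is associated with a 1.8024 points increase in predicted test score.

The slope coefficient β₁ = 1.8024 represents the marginal effect of study time on test score.

Interpretation:
- Study time up by 1 hour → predicted test score increases by 1.8024 points
- This is a linear approximation: the same per-unit change is assumed across the whole observed x range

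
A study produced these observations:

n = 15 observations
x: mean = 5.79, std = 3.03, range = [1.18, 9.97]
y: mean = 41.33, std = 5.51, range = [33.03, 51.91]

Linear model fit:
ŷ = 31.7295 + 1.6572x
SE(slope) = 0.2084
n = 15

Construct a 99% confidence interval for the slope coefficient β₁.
The 99% CI for β₁ is (1.0294, 2.2850)

Confidence interval for the slope:

The 99% CI for β₁ is: β̂₁ ± t*(α/2, n-2) × SE(β̂₁)

Step 1: Find critical t-value
- Confidence level = 0.99
- Degrees of freedom = n - 2 = 15 - 2 = 13
- t*(α/2, 13) = 3.0123

Step 2: Calculate margin of error
Margin = 3.0123 × 0.2084 = 0.6278

Step 3: Construct interval
CI = 1.6572 ± 0.6278
CI = (1.0294, 2.2850)

Interpretation: We are 99% confident that the true slope β₁ lies between 1.0294 and 2.2850.
Since 0 is outside the interval, a two-sided test at α = 0.01 would reject H₀: β₁ = 0.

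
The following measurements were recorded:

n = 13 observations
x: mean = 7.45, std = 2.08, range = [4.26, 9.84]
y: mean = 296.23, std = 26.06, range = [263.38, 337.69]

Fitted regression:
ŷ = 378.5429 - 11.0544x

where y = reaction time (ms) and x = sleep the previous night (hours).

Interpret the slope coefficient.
On average, reaction time is about 11.0544 ms lower for every extra hour of sleep.

β₁ = -11.0544 is the change in predicted reaction time (ms) per additional hour of sleep.

Interpretation:
- Sleep up by 1 hour → predicted reaction time decreases by 11.0544 ms
- This is a linear approximation: the same per-unit change is assumed across the whole observed x range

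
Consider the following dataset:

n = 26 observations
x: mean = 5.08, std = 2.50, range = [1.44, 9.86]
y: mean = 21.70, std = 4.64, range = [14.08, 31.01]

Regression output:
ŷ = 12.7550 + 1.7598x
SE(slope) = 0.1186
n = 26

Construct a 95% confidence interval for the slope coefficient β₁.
The 95% CI for β₁ is (1.5150, 2.0046)

Confidence interval for the slope:

The 95% CI for β₁ is: β̂₁ ± t*(α/2, n-2) × SE(β̂₁)

Step 1: Find critical t-value
- Confidence level = 0.95
- Degrees of freedom = n - 2 = 26 - 2 = 24
- t*(α/2, 24) = 2.0639

Step 2: Calculate margin of error
Margin = 2.0639 × 0.1186 = 0.2448

Step 3: Construct interval
CI = 1.7598 ± 0.2448
CI = (1.5150, 2.0046)

Interpretation: We are 95% confident that the true slope β₁ lies between 1.5150 and 2.0046.
The interval does not include 0, suggesting a significant linear relationship.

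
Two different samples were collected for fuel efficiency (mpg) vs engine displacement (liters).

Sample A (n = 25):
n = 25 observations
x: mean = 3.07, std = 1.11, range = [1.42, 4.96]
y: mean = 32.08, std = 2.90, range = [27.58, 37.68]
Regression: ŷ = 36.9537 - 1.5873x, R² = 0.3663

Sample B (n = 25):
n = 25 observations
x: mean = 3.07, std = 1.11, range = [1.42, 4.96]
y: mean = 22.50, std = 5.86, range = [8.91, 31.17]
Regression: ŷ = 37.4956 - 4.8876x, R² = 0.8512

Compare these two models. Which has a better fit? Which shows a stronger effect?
Model B has the better fit (R² = 0.8512 vs 0.3663). Model B shows the stronger effect (|β₁| = 4.8876 vs 1.5873).

Model Comparison:

Which explains more variance? (R²)
- Model A: R² = 0.3663 → 36.63% of variance in fuel efficiency explained
- Model B: R² = 0.8512 → 85.12% of variance in fuel efficiency explained
- 0.8512 > 0.3663 → Model B has the better fit

Strength of effect — compare |β₁|:
- Model A: β₁ = -1.5873 → predicted fuel efficiency falls 1.5873 mpg per additional liter of engine displacement
- Model B: β₁ = -4.8876 → predicted fuel efficiency falls 4.8876 mpg per additional liter of engine displacement
- |-1.5873| < |-4.8876| → Model B shows the stronger marginal effect

Notes:
- The two samples could reflect different populations, time periods, or measurement quality.
- A steeper slope doesn't make a better model if the scatter around the line is large.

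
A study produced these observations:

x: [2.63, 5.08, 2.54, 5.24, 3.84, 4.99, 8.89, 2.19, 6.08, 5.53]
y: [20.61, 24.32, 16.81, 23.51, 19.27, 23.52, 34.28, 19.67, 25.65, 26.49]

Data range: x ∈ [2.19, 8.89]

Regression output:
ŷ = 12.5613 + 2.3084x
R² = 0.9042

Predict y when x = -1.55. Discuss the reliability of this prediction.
The equation gives ŷ = 8.9833; however x = -1.55 is 3.74 units below the observed range, so this extrapolated value should not be trusted.

Prediction calculation:
ŷ = 12.5613 + 2.3084 × (-1.55)
ŷ = 8.9833

Reliability:
- Data range: x ∈ [2.19, 8.89]
- Prediction point: x = -1.55 is 3.74 units below the observed range → this is EXTRAPOLATION, not interpolation

Why that matters here:
- R² describes fit only over the sampled x values; it says nothing about behaviour beyond them
- Real relationships often flatten, saturate, or turn nonlinear at extremes
- The standard error of prediction grows with (x − x̄)², and x = -1.55 is far from x̄ = 4.70

A defensible statement: 'if the linear trend continued to x = -1.55, y would be about 8.9833' — the premise is untested.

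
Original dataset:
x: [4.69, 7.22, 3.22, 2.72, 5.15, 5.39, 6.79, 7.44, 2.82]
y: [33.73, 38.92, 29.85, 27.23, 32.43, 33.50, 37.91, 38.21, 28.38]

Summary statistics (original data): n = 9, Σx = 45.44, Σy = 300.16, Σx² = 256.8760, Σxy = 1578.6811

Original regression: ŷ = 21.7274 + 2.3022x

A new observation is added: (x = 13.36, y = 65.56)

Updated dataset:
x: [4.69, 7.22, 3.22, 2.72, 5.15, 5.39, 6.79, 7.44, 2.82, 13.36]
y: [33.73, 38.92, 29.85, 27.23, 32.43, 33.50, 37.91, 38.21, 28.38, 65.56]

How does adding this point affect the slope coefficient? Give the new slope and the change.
The slope changes from 2.3022 to 3.3935 (change of +1.0913, or +47.4%).

x = 13.36 lies well outside the original x-range [2.72, 7.44] (x̄ ≈ 5.05), so this observation has high leverage and can move the slope substantially.

Step 1: Update the sums with the new point (n goes from 9 to 10)
Σx  = 45.44 + 13.36 = 58.80
Σy  = 300.16 + 65.56 = 365.72
Σx² = 256.8760 + 13.36² = 256.8760 + 178.4896 = 435.3656
Σxy = 1578.6811 + 13.36×65.56 = 1578.6811 + 875.8816 = 2454.5627

Step 2: Recompute the slope with b₁ = (nΣxy − ΣxΣy) / (nΣx² − (Σx)²)
Numerator   = 10×2454.5627 − 58.80×365.72 = 24545.6270 − 21504.3360 = 3041.2910
Denominator = 10×435.3656 − 58.80² = 4353.6560 − 3457.4400 = 896.2160
b₁(new) = 3041.2910 / 896.2160 = 3.3935

(Same formula on the original sums: (9×1578.6811 − 45.44×300.16) / (9×256.8760 − 45.44²) = 568.8595 / 247.0904 = 2.3022, matching the given fit.)

Step 3: Change in slope
Δβ₁ = 3.3935 − 2.3022 = +1.0913
Relative change = +1.0913 / 2.3022 × 100% = +47.4%
→ the slope increases when the point is added.

Because the point sits above the extension of the original line at a high-leverage x, it tilts the fit up.
In practice: investigate whether it comes from the same population as the rest of the sample.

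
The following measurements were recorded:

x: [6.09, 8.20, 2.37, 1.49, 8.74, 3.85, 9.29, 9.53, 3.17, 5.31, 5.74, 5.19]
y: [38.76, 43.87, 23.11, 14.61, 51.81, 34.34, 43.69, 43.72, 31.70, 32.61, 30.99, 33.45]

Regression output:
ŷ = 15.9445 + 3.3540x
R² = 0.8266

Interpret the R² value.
R² = 0.8266 means 82.66% of the variation in y is explained by the linear relationship with x. This indicates a strong fit.

R² (coefficient of determination) measures the proportion of variance in y explained by the regression model.

Here R² = 0.8266:
- Explained: 82.66% of the variation in y
- Unexplained (residual): 100% − 82.66% = 17.34%
- Rule of thumb (below 0.3 weak; 0.3 to below 0.7 moderate; 0.7 and above strong) → strong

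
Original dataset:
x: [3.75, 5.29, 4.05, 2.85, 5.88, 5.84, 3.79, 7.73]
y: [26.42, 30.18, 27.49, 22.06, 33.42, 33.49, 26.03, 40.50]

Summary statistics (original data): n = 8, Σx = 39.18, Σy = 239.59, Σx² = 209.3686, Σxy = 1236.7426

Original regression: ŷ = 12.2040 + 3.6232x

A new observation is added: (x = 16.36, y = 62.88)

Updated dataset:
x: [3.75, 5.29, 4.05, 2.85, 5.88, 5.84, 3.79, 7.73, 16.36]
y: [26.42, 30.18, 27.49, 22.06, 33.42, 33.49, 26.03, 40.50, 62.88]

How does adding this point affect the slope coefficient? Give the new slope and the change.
The slope changes from 3.6232 to 2.9707 (change of -0.6525, or -18.0%).

x = 16.36 lies well outside the original x-range [2.85, 7.73] (x̄ ≈ 4.90), so this observation has high leverage and can move the slope substantially.

Step 1: Update the sums with the new point (n goes from 8 to 9)
Σx  = 39.18 + 16.36 = 55.54
Σy  = 239.59 + 62.88 = 302.47
Σx² = 209.3686 + 16.36² = 209.3686 + 267.6496 = 477.0182
Σxy = 1236.7426 + 16.36×62.88 = 1236.7426 + 1028.7168 = 2265.4594

Step 2: Recompute the slope with b₁ = (nΣxy − ΣxΣy) / (nΣx² − (Σx)²)
Numerator   = 9×2265.4594 − 55.54×302.47 = 20389.1346 − 16799.1838 = 3589.9508
Denominator = 9×477.0182 − 55.54² = 4293.1638 − 3084.6916 = 1208.4722
b₁(new) = 3589.9508 / 1208.4722 = 2.9707

(Same formula on the original sums: (8×1236.7426 − 39.18×239.59) / (8×209.3686 − 39.18²) = 506.8046 / 139.8764 = 3.6232, matching the given fit.)

Step 3: Change in slope
Δβ₁ = 2.9707 − 3.6232 = -0.6525
Relative change = -0.6525 / 3.6232 × 100% = -18.0%
→ the slope decreases when the point is added.

Because the point sits below the extension of the original line at a high-leverage x, it tilts the fit down.
In practice: refit with and without it and report both if conclusions differ.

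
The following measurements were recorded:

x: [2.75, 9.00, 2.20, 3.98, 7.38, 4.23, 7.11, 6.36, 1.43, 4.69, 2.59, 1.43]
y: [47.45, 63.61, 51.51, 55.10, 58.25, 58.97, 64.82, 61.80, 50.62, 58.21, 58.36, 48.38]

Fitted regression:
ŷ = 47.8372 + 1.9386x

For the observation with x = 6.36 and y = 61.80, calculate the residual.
Residual = 1.6333

The residual is the difference between the actual value and the predicted value:

Residual = y - ŷ

Step 1: Calculate predicted value
ŷ = 47.8372 + 1.9386 × 6.36
ŷ = 60.1667

Step 2: Calculate residual
Residual = 61.80 - 60.1667
Residual = 1.6333

Sign check: y > ŷ, so the point is above the line and the fit underestimates here.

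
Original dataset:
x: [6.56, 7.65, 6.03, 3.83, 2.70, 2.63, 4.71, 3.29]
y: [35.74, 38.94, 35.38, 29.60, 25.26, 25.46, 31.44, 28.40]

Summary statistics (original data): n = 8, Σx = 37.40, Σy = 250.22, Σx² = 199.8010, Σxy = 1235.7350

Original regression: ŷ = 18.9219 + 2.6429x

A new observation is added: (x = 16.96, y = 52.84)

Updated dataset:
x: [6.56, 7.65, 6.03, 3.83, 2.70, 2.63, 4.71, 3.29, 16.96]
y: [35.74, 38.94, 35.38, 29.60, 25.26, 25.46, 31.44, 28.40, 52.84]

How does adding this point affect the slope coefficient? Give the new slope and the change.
The slope changes from 2.6429 to 1.8944 (change of -0.7485, or -28.3%).

x = 16.96 lies well outside the original x-range [2.63, 7.65] (x̄ ≈ 4.68), so this observation has high leverage and can move the slope substantially.

Step 1: Update the sums with the new point (n goes from 8 to 9)
Σx  = 37.40 + 16.96 = 54.36
Σy  = 250.22 + 52.84 = 303.06
Σx² = 199.8010 + 16.96² = 199.8010 + 287.6416 = 487.4426
Σxy = 1235.7350 + 16.96×52.84 = 1235.7350 + 896.1664 = 2131.9014

Step 2: Recompute the slope with b₁ = (nΣxy − ΣxΣy) / (nΣx² − (Σx)²)
Numerator   = 9×2131.9014 − 54.36×303.06 = 19187.1126 − 16474.3416 = 2712.7710
Denominator = 9×487.4426 − 54.36² = 4386.9834 − 2955.0096 = 1431.9738
b₁(new) = 2712.7710 / 1431.9738 = 1.8944

(Same formula on the original sums: (8×1235.7350 − 37.40×250.22) / (8×199.8010 − 37.40²) = 527.6520 / 199.6480 = 2.6429, matching the given fit.)

Step 3: Change in slope
Δβ₁ = 1.8944 − 2.6429 = -0.7485
Relative change = -0.7485 / 2.6429 × 100% = -28.3%
→ the slope decreases when the point is added.

A high-leverage point only changes the slope if it is off the original line; here y = 52.84 is below the original trend, so the slope decreases.
In practice: examine leverage (hᵢ) and Cook's distance rather than deleting it automatically; refit with and without it and report both if conclusions differ.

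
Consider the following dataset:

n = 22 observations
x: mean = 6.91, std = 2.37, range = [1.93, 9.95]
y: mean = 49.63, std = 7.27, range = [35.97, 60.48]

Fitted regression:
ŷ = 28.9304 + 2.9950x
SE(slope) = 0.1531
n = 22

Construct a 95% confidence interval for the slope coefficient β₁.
The 95% CI for β₁ is (2.6756, 3.3144)

Confidence interval for the slope:

The 95% CI for β₁ is: β̂₁ ± t*(α/2, n-2) × SE(β̂₁)

Step 1: Find critical t-value
- Confidence level = 0.95
- Degrees of freedom = n - 2 = 22 - 2 = 20
- t*(α/2, 20) = 2.0860

Step 2: Calculate margin of error
Margin = 2.0860 × 0.1531 = 0.3194

Step 3: Construct interval
CI = 2.9950 ± 0.3194
CI = (2.6756, 3.3144)

Interpretation: each one-unit increase in x is associated with a change in mean y of between 2.6756 and 3.3144, with 95% confidence.
Since 0 is outside the interval, a two-sided test at α = 0.05 would reject H₀: β₁ = 0.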